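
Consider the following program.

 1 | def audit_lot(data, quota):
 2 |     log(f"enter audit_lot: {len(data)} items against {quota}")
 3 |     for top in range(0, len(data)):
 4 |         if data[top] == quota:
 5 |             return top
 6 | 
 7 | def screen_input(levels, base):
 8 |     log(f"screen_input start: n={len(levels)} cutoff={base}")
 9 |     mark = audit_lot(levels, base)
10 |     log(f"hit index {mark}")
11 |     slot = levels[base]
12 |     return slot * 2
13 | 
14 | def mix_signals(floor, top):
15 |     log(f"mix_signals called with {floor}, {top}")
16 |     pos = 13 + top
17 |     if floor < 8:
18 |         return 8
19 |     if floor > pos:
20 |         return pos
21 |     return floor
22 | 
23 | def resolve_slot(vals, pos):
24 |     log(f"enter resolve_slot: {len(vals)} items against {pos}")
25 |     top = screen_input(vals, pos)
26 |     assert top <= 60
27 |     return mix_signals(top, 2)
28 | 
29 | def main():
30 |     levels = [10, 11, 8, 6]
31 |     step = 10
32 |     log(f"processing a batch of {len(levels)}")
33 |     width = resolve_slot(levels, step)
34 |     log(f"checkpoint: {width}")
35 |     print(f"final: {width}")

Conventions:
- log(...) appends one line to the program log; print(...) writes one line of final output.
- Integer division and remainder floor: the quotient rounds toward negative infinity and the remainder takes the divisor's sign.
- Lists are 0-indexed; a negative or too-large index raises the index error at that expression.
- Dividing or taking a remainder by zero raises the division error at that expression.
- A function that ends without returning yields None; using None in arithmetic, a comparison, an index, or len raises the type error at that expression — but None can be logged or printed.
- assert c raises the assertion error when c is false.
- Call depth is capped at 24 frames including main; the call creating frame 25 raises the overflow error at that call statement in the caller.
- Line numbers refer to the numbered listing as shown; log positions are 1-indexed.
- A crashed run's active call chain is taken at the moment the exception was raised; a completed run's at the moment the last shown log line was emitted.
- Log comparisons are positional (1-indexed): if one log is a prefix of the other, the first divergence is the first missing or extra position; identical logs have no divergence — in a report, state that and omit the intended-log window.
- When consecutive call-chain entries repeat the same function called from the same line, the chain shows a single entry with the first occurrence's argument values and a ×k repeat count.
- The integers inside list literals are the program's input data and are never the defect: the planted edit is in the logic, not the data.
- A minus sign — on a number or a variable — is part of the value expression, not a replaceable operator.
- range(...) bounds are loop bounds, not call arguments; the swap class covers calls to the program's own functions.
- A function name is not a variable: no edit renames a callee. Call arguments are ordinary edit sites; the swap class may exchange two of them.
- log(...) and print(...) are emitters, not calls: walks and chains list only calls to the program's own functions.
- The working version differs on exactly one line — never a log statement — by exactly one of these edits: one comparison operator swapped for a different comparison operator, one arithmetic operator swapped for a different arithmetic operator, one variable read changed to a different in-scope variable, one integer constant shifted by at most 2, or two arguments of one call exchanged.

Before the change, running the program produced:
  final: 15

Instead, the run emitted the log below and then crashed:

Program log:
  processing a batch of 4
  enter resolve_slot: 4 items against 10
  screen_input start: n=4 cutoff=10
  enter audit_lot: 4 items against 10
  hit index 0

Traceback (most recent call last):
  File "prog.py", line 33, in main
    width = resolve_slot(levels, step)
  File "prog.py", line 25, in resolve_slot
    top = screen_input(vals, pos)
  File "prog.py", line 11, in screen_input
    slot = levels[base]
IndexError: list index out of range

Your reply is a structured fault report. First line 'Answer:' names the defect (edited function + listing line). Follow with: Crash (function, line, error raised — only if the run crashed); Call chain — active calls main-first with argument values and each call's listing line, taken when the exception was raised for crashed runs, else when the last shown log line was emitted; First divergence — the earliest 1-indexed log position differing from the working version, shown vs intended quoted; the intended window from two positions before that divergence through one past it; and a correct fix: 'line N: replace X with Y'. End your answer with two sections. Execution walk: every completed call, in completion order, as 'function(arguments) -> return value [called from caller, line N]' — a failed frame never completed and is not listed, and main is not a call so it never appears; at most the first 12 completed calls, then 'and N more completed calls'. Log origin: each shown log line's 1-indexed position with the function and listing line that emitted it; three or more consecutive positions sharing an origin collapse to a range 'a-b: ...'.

Answer: the defect is in screen_input at line 11.
Core observation: The faulty run's log stops after 5 lines; the working version's next line would be 'mix_signals called with 20, 2'.
Crash: screen_input, line 11, IndexError.
Call chain: main -> resolve_slot([10, 11, 8, 6], 10) (called at line 33) -> screen_input([10, 11, 8, 6], 10) (called at line 25).
First divergence: position 6 — after 5 matching lines the faulty run goes silent; intended next line 'mix_signals called with 20, 2'.
Intended log window:
  4: enter audit_lot: 4 items against 10
  5: hit index 0
  6: mix_signals called with 20, 2
  7: checkpoint: 15
Execution walk:
  audit_lot([10, 11, 8, 6], 10) -> 0  [called from screen_input, line 9]
Log line origins:
  1 — main, line 32
  2 — resolve_slot, line 24
  3 — screen_input, line 8
  4 — audit_lot, line 2
  5 — screen_input, line 10
A correct fix: line 11: replace `base` with `mark`.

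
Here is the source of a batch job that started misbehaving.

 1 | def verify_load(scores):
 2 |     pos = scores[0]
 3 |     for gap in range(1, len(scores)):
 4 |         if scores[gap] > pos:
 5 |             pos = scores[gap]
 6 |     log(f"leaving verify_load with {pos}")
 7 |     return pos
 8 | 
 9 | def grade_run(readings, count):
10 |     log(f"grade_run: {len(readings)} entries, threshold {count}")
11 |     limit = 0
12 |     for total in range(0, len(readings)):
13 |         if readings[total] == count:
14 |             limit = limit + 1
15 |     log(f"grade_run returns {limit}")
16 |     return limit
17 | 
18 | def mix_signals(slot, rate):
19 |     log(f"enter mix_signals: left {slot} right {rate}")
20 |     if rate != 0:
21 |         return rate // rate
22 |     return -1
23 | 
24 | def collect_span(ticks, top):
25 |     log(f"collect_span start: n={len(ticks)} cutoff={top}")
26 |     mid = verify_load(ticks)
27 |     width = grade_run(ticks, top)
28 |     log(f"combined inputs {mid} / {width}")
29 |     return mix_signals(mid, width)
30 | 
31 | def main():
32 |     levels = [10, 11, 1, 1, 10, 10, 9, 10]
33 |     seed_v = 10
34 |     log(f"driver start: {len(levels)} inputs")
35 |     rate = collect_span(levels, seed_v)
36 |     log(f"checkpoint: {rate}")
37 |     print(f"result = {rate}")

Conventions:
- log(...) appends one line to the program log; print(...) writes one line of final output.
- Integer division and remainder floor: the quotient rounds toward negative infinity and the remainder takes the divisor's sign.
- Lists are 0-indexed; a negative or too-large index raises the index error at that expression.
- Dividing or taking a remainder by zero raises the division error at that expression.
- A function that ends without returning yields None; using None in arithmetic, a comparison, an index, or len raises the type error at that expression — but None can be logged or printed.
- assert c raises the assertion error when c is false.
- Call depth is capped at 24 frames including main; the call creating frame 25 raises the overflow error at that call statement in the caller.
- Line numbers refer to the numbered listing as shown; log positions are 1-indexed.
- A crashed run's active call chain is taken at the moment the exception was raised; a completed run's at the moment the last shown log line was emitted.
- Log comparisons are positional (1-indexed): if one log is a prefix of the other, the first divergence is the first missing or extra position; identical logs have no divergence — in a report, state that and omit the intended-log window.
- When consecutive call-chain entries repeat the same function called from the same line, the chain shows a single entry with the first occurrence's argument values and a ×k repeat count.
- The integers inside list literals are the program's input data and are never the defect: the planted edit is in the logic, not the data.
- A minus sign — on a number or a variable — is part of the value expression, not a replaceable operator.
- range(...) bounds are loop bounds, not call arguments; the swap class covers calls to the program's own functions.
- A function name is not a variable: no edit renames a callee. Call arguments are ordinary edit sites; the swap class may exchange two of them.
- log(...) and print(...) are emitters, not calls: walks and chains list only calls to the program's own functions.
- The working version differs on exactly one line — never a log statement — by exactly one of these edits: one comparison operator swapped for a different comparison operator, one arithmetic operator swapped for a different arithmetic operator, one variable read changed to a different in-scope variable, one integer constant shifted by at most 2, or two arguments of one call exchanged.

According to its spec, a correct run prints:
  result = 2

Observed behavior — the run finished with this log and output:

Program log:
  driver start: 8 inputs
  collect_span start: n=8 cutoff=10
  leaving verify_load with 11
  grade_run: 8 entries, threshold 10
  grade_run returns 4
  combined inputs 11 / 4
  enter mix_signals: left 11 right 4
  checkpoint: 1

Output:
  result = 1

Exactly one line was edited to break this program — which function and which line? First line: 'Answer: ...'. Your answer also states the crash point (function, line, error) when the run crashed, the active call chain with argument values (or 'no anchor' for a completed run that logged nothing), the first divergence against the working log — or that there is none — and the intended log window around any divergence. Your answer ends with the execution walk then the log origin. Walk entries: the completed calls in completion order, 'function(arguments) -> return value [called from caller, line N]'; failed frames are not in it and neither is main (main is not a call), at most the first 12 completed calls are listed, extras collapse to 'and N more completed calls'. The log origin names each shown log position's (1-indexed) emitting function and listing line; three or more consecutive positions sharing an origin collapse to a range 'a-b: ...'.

Answer: the defect is in mix_signals at line 21.
Core observation: Everything matches until log position 8, which reads 'checkpoint: 1' in place of 'checkpoint: 2'.
Call chain: main.
First divergence: position 8 — shown 'checkpoint: 1', intended 'checkpoint: 2'.
Intended log window:
  6: combined inputs 11 / 4
  7: enter mix_signals: left 11 right 4
  8: checkpoint: 2
Execution walk:
  verify_load([10, 11, 1, 1, 10, 10, 9, 10]) -> 11  [called from collect_span, line 26]
  grade_run([10, 11, 1, 1, 10, 10, 9, 10], 10) -> 4  [called from collect_span, line 27]
  mix_signals(11, 4) -> 1  [called from collect_span, line 29]
  collect_span([10, 11, 1, 1, 10, 10, 9, 10], 10) -> 1  [called from main, line 35]
Origin of each log line:
  1: from main, line 34
  2: from collect_span, line 25
  3: from verify_load, line 6
  4: from grade_run, line 10
  5: from grade_run, line 15
  6: from collect_span, line 28
  7: from mix_signals, line 19
  8: from main, line 36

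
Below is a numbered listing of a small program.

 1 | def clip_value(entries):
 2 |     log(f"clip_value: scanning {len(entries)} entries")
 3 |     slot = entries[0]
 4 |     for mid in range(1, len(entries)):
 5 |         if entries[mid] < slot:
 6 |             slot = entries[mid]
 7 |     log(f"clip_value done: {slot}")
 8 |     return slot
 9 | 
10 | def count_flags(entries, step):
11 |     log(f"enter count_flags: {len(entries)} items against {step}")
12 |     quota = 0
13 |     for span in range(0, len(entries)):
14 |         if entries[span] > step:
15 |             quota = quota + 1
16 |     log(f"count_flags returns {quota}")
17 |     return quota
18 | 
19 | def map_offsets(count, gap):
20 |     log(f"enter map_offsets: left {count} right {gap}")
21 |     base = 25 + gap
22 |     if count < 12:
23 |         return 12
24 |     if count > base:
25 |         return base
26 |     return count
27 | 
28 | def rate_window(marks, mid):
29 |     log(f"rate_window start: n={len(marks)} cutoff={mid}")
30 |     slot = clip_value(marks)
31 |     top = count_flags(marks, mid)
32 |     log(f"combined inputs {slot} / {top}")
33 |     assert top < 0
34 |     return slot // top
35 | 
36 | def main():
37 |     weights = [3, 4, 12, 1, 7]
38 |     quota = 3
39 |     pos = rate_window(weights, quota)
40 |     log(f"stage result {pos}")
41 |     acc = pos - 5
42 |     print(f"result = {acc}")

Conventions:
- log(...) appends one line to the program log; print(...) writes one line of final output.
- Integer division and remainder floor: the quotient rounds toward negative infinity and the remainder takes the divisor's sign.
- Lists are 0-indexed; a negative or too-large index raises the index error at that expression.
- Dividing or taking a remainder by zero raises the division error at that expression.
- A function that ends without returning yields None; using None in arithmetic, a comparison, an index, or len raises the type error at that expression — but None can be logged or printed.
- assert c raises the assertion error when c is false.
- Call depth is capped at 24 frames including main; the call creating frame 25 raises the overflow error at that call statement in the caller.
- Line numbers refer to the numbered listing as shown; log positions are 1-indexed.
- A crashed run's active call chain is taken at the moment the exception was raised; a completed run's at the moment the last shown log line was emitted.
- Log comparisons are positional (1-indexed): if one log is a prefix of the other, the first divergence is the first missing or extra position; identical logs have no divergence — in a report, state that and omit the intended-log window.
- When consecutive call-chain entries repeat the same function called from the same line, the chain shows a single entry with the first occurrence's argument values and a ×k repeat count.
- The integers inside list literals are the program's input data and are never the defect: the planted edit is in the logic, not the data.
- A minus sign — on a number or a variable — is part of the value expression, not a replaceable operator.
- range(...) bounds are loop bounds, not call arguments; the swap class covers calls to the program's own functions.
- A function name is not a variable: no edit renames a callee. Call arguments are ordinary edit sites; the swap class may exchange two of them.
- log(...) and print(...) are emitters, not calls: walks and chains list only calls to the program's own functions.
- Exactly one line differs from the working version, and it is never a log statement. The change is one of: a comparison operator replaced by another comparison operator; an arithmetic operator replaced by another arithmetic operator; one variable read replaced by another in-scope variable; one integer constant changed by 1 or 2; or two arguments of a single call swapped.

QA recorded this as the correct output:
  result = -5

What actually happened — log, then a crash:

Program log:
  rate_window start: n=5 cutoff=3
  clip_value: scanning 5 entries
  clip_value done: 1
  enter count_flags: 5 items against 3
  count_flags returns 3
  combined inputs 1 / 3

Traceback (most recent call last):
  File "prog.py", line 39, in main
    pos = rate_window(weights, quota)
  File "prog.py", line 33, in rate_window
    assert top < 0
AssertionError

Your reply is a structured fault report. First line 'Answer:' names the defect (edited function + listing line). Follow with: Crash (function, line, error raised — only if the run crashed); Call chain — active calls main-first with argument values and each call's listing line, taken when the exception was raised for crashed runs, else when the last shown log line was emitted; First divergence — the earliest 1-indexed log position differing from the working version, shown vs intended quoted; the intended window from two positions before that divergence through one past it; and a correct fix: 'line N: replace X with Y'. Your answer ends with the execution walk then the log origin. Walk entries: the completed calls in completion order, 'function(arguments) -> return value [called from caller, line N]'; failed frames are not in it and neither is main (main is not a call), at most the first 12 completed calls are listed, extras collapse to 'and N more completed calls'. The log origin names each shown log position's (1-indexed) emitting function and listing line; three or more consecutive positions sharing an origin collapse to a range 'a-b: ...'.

Answer: the defect is in rate_window at line 33.
Key fact: The log ends early — 6 lines, where the working version next logs 'stage result 0'.
Crash: rate_window, line 33, AssertionError.
Call chain: main -> rate_window([3, 4, 12, 1, 7], 3) (called at line 39).
First divergence: position 7; the shown log stops at 6 lines while the working version next logs 'stage result 0'.
Intended log window:
  5: count_flags returns 3
  6: combined inputs 1 / 3
  7: stage result 0
Execution walk:
  clip_value([3, 4, 12, 1, 7]) -> 1  [called from rate_window, line 30]
  count_flags([3, 4, 12, 1, 7], 3) -> 3  [called from rate_window, line 31]
Log origin:
  1: from rate_window, line 29
  2: from clip_value, line 2
  3: from clip_value, line 7
  4: from count_flags, line 11
  5: from count_flags, line 16
  6: from rate_window, line 32
A correct fix: line 33: replace `<` with `>`.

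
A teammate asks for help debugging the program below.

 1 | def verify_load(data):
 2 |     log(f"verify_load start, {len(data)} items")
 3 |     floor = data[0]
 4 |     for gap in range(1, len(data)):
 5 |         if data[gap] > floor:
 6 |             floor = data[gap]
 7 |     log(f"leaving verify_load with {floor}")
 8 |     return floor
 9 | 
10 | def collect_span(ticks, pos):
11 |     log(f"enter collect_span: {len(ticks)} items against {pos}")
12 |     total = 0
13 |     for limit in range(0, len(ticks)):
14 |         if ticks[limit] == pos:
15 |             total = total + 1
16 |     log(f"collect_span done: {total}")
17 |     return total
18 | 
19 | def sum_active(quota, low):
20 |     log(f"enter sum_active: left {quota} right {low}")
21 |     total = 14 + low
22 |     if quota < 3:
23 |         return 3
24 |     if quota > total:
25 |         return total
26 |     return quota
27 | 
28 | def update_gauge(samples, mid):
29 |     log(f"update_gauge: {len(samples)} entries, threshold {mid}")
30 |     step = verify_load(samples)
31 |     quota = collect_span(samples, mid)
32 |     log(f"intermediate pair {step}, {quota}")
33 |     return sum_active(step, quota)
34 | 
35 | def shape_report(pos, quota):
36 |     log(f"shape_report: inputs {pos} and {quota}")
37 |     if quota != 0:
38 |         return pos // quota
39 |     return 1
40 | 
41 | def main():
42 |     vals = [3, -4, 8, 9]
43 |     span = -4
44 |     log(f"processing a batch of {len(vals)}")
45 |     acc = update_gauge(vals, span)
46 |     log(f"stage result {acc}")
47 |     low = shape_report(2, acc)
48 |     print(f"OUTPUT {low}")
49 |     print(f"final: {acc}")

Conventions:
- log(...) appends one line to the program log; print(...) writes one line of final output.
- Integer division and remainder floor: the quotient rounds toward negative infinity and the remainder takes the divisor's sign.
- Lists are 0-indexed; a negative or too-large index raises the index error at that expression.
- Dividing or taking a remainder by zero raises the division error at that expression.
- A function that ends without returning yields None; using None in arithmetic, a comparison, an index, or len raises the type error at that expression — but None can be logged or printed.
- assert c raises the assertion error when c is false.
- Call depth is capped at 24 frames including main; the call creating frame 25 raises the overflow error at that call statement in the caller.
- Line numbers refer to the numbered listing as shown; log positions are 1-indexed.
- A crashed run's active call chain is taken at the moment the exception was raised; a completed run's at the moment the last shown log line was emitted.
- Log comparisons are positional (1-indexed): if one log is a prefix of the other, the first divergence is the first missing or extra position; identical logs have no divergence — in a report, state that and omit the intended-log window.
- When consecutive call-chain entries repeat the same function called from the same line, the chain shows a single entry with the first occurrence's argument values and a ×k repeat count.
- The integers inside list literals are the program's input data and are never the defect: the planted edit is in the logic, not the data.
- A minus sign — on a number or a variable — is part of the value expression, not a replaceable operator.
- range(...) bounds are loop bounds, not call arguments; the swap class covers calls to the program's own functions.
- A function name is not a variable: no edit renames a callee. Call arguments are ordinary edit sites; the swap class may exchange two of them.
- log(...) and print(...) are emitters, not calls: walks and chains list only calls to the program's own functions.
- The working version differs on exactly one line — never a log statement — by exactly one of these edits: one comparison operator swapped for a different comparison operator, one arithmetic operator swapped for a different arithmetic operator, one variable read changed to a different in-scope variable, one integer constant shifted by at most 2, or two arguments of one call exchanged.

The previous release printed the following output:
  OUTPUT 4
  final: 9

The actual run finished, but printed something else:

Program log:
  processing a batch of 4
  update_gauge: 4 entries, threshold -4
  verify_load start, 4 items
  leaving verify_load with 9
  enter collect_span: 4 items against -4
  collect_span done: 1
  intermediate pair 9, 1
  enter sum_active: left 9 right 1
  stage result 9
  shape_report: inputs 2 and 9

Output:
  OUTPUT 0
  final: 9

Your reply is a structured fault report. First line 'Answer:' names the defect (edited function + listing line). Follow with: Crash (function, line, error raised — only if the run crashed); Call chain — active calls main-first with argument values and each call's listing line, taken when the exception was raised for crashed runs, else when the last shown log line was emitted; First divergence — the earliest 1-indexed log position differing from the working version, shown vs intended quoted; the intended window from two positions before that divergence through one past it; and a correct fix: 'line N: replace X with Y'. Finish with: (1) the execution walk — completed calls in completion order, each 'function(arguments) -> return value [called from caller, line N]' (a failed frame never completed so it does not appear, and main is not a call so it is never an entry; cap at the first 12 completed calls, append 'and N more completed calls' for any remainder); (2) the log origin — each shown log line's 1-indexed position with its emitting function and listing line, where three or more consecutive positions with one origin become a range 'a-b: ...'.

Answer: the defect is in main at line 47.
Key fact: The log first diverges at position 10: the faulty run prints 'shape_report: inputs 2 and 9' where the working version prints 'shape_report: inputs 9 and 2'.
Call chain: main -> shape_report(2, 9) (called at line 47).
First divergence: at position 10 the run shows 'shape_report: inputs 2 and 9' where the working version logs 'shape_report: inputs 9 and 2'.
Intended log window:
  8: enter sum_active: left 9 right 1
  9: stage result 9
  10: shape_report: inputs 9 and 2
Execution walk:
  verify_load([3, -4, 8, 9]) -> 9  [called from update_gauge, line 30]
  collect_span([3, -4, 8, 9], -4) -> 1  [called from update_gauge, line 31]
  sum_active(9, 1) -> 9  [called from update_gauge, line 33]
  update_gauge([3, -4, 8, 9], -4) -> 9  [called from main, line 45]
  shape_report(2, 9) -> 0  [called from main, line 47]
Log origin:
  1: logged in main at line 44
  2: logged in update_gauge at line 29
  3: logged in verify_load at line 2
  4: logged in verify_load at line 7
  5: logged in collect_span at line 11
  6: logged in collect_span at line 16
  7: logged in update_gauge at line 32
  8: logged in sum_active at line 20
  9: logged in main at line 46
  10: logged in shape_report at line 36
A correct fix: line 47: replace `shape_report(2, acc)` with `shape_report(acc, 2)`.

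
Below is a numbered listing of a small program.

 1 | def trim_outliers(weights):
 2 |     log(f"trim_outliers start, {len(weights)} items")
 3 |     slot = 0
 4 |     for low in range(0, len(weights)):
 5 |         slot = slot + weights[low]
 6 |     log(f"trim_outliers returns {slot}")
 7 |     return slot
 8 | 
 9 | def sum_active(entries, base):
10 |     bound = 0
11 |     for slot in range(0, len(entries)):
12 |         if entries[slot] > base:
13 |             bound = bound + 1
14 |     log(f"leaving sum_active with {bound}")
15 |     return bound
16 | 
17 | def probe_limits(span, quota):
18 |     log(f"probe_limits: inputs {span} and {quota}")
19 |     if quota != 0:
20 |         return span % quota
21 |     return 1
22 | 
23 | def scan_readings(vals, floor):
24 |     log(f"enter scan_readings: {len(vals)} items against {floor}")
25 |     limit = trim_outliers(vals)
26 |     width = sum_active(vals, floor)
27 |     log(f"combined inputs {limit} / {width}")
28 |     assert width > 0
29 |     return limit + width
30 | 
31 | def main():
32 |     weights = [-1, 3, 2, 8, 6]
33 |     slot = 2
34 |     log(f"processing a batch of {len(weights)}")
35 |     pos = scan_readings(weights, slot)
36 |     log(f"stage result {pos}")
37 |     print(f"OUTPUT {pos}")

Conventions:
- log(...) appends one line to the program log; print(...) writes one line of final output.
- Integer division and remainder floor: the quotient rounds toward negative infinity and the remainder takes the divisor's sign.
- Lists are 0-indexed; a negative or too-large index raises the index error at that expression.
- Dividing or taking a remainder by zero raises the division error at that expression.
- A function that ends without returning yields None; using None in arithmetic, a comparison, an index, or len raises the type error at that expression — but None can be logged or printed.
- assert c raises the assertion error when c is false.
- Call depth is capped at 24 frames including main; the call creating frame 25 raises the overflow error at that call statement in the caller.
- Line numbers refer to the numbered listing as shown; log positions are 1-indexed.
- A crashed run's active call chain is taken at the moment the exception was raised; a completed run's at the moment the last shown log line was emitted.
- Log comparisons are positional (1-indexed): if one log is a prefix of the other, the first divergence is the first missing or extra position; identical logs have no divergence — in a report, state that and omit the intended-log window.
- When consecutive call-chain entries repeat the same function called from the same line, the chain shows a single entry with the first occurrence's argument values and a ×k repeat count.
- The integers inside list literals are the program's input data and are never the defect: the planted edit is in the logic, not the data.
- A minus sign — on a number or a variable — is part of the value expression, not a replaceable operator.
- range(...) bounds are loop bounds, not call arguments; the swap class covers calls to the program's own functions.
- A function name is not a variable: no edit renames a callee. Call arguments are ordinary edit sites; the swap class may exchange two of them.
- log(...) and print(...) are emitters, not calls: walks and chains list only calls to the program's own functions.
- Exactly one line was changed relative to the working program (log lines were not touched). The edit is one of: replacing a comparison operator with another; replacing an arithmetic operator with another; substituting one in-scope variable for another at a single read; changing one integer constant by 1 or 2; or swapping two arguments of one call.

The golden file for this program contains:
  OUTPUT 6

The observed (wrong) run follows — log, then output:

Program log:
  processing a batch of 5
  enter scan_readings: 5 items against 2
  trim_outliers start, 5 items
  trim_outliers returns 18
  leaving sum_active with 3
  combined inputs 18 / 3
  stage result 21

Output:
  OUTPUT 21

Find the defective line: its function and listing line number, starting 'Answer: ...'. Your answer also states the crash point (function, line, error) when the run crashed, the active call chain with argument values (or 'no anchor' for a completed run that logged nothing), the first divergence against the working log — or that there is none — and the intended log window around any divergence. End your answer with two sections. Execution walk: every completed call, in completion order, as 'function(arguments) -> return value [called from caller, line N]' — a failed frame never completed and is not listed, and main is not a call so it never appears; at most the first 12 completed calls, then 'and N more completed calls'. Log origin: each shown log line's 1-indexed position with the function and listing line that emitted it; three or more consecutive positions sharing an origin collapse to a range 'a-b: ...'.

Answer: the defect is in scan_readings at line 29.
Key fact: At log position 7 the runs split — shown 'stage result 21', but the working version logs 'stage result 6'.
Call chain: main.
First divergence: position 7; shown 'stage result 21' vs intended 'stage result 6'.
Intended log window:
  5: leaving sum_active with 3
  6: combined inputs 18 / 3
  7: stage result 6
Execution walk:
  trim_outliers([-1, 3, 2, 8, 6]) -> 18  [called from scan_readings, line 25]
  sum_active([-1, 3, 2, 8, 6], 2) -> 3  [called from scan_readings, line 26]
  scan_readings([-1, 3, 2, 8, 6], 2) -> 21  [called from main, line 35]
Log origin:
  1: logged in main at line 34
  2: logged in scan_readings at line 24
  3: logged in trim_outliers at line 2
  4: logged in trim_outliers at line 6
  5: logged in sum_active at line 14
  6: logged in scan_readings at line 27
  7: logged in main at line 36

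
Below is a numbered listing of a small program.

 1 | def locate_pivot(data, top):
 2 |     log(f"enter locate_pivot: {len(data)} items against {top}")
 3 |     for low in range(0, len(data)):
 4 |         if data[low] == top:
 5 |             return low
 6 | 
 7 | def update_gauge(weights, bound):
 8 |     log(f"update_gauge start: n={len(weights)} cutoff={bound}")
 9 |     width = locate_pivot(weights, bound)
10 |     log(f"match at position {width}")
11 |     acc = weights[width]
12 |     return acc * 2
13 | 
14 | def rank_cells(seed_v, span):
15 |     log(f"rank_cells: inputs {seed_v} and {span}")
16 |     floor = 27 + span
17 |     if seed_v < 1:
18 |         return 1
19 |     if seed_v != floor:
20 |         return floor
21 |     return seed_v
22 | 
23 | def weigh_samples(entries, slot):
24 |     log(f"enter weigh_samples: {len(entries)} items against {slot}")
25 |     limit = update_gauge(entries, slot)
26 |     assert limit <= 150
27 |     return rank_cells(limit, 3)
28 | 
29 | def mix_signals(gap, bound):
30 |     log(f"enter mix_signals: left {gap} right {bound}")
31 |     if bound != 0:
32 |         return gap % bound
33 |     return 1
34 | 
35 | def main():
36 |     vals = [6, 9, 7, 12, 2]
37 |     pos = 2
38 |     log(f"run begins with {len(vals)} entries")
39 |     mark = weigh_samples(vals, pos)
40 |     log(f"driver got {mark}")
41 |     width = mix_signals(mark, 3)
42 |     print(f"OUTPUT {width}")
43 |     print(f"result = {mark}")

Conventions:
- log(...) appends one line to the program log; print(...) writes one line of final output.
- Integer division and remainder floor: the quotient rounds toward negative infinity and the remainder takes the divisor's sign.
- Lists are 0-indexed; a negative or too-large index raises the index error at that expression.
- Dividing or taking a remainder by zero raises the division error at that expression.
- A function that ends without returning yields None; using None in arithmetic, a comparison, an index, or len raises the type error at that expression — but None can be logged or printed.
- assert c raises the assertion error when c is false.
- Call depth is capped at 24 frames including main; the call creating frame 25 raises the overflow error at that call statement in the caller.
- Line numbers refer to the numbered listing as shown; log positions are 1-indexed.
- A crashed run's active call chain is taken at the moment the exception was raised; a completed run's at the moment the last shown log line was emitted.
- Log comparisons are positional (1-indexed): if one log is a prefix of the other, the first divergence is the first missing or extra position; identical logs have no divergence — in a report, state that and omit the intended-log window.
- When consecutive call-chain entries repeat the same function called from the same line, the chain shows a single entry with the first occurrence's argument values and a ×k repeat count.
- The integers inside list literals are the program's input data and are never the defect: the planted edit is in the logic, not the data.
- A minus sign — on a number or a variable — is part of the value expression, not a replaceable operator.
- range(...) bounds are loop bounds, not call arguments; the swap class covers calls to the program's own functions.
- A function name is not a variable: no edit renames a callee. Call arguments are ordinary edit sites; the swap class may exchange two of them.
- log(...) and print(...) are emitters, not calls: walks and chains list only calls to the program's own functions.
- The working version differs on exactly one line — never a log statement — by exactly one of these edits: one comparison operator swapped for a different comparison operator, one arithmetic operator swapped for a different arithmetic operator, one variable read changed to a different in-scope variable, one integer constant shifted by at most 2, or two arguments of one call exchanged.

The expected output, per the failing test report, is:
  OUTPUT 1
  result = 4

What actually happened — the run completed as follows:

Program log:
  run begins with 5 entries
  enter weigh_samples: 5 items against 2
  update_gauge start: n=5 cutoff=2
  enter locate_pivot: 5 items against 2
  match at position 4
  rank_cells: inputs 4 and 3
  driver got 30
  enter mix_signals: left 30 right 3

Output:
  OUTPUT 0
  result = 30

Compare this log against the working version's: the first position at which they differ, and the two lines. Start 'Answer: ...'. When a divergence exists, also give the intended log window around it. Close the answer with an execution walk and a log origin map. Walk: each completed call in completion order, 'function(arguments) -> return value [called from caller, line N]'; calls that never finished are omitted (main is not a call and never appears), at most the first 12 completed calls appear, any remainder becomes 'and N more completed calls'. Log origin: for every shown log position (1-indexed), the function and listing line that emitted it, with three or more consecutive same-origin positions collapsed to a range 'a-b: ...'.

Answer: position 7 — the shown line 'driver got 30' should read 'driver got 4'.
Intended log window:
  5: match at position 4
  6: rank_cells: inputs 4 and 3
  7: driver got 4
  8: enter mix_signals: left 4 right 3
Execution walk:
  locate_pivot([6, 9, 7, 12, 2], 2) -> 4  [called from update_gauge, line 9]
  update_gauge([6, 9, 7, 12, 2], 2) -> 4  [called from weigh_samples, line 25]
  rank_cells(4, 3) -> 30  [called from weigh_samples, line 27]
  weigh_samples([6, 9, 7, 12, 2], 2) -> 30  [called from main, line 39]
  mix_signals(30, 3) -> 0  [called from main, line 41]
Origin of each log line:
  1 — main, line 38
  2 — weigh_samples, line 24
  3 — update_gauge, line 8
  4 — locate_pivot, line 2
  5 — update_gauge, line 10
  6 — rank_cells, line 15
  7 — main, line 40
  8 — mix_signals, line 30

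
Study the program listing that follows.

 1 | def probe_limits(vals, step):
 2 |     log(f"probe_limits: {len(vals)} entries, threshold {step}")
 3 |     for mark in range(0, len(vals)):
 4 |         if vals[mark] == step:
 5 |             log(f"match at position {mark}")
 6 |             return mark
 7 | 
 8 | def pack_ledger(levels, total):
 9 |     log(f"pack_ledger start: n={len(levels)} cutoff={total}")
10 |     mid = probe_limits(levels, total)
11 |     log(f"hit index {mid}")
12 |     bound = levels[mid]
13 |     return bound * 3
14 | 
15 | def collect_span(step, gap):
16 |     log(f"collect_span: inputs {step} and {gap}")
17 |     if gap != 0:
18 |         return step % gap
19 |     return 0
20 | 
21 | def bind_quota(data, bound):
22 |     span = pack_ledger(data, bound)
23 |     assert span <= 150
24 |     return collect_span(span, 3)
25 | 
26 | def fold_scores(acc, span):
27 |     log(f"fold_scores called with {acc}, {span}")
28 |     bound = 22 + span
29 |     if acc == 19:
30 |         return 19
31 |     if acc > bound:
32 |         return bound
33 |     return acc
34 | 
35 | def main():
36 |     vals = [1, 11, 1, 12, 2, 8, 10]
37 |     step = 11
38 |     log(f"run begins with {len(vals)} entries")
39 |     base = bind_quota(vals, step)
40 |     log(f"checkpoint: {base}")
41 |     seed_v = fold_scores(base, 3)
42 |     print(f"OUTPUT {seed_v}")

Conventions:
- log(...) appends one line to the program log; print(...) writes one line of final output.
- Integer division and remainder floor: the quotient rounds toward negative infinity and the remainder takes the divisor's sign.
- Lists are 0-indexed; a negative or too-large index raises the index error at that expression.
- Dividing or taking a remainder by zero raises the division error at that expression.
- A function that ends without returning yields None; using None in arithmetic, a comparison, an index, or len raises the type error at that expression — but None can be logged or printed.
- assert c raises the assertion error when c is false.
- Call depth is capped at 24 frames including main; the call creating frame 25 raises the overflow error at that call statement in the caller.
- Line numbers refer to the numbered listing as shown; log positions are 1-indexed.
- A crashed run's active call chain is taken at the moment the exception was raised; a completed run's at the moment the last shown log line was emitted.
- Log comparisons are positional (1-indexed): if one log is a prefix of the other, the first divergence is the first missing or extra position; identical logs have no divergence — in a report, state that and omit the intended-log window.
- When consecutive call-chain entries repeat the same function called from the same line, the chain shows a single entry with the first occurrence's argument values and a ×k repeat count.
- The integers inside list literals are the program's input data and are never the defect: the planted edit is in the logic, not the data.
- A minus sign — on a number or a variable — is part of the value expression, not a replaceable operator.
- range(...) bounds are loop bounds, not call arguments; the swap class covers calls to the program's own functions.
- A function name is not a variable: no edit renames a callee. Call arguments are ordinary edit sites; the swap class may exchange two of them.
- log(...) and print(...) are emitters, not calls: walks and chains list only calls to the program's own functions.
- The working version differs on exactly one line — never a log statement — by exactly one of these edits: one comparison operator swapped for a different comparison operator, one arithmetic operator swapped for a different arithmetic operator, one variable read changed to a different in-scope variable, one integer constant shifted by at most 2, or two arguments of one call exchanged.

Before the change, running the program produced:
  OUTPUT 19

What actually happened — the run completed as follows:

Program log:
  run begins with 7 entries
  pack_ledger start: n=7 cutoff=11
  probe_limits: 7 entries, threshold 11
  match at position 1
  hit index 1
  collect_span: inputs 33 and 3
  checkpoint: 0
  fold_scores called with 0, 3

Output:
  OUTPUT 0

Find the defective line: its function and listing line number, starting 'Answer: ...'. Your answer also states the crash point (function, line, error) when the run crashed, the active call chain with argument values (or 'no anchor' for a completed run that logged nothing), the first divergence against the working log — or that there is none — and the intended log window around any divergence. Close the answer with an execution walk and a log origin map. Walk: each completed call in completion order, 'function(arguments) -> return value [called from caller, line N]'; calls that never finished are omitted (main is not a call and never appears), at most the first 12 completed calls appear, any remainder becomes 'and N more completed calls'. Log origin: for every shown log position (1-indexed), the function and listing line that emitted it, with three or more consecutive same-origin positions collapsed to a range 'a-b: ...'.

Answer: the defect is in fold_scores at line 29.
Key fact: Nothing in the log betrays the bug — only the output does.
Call chain: main -> fold_scores(0, 3) (called at line 41).
First divergence: none (the log streams are identical).
Execution walk:
  probe_limits([1, 11, 1, 12, 2, 8, 10], 11) -> 1  [called from pack_ledger, line 10]
  pack_ledger([1, 11, 1, 12, 2, 8, 10], 11) -> 33  [called from bind_quota, line 22]
  collect_span(33, 3) -> 0  [called from bind_quota, line 24]
  bind_quota([1, 11, 1, 12, 2, 8, 10], 11) -> 0  [called from main, line 39]
  fold_scores(0, 3) -> 0  [called from main, line 41]
Log origin:
  1: emitted by main (line 38)
  2: emitted by pack_ledger (line 9)
  3: emitted by probe_limits (line 2)
  4: emitted by probe_limits (line 5)
  5: emitted by pack_ledger (line 11)
  6: emitted by collect_span (line 16)
  7: emitted by main (line 40)
  8: emitted by fold_scores (line 27)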